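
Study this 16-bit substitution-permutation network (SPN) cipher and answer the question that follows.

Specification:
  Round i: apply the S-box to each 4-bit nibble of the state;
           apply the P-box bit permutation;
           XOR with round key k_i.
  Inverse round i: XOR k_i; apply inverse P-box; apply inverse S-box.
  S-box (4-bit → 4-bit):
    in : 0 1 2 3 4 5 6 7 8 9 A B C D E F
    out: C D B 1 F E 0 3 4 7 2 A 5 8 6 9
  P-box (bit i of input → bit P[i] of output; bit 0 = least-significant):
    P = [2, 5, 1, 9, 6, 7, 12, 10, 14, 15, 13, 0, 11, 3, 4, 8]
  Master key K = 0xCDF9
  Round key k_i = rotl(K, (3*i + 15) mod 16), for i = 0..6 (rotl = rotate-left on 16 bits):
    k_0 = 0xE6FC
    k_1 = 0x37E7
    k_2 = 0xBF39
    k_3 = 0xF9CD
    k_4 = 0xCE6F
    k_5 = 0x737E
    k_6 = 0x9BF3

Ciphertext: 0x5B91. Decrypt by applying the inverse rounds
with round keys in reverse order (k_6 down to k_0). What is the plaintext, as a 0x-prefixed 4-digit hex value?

s_0 = ciphertext = 0x5B91
s_1 = InvRound(s_0, k_6) = 0x673E
s_2 = InvRound(s_1, k_5) = 0x6616
s_3 = InvRound(s_2, k_4) = 0x953A
s_4 = InvRound(s_3, k_3) = 0xC129
s_5 = InvRound(s_4, k_2) = 0xCC0D
s_6 = InvRound(s_5, k_1) = 0x2995
s_7 = InvRound(s_6, k_0) = 0x22FB

0x22FB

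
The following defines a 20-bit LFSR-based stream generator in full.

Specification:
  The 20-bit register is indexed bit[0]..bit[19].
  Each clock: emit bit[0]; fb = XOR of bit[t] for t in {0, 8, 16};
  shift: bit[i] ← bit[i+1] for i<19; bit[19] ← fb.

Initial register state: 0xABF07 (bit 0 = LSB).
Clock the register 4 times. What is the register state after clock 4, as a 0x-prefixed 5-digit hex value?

0x2ABF0

reg_0 = 0xABF07
clock 1: out=1, reg = 0x55F83
clock 2: out=1, reg = 0xAAFC1
clock 3: out=1, reg = 0x557E0
clock 4: out=0, reg = 0x2ABF0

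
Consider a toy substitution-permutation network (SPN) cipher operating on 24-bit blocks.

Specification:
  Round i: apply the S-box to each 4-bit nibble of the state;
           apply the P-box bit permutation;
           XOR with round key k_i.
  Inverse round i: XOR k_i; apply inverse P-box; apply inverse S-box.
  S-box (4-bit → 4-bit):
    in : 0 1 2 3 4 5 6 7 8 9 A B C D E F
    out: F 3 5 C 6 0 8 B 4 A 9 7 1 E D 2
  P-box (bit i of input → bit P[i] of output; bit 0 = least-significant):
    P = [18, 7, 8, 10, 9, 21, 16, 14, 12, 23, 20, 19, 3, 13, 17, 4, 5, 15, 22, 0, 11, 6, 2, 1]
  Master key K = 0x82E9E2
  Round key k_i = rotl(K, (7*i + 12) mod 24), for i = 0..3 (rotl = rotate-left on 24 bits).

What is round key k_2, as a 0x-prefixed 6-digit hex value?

0x0BA78A

K = 0x82E9E2
k_0 = rotl(K, (7*0+12) mod 24) = rotl(K, 12) = 0x9E282E
k_1 = rotl(K, (7*1+12) mod 24) = rotl(K, 19) = 0x14174F
k_2 = rotl(K, (7*2+12) mod 24) = rotl(K, 2) = 0x0BA78A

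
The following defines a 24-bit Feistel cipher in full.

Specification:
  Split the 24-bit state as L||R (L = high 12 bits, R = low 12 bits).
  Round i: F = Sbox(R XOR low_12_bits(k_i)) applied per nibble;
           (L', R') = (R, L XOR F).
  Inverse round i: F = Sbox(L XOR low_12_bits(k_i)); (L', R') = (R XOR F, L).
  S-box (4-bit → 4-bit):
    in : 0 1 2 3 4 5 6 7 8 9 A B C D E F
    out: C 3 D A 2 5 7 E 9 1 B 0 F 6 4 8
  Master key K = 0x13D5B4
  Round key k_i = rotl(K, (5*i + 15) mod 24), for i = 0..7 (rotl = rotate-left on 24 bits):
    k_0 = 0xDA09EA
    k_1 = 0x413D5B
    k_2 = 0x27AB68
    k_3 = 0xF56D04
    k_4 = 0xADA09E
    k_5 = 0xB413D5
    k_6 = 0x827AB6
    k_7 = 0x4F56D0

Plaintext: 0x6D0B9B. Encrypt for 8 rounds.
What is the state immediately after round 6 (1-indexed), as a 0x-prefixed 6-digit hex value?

s_0 = plaintext = 0x6D0B9B
s_1 = Round(s_0, k_0) = 0xB9BB33
s_2 = Round(s_1, k_1) = 0xB33CE2
s_3 = Round(s_2, k_2) = 0xCE25A8
s_4 = Round(s_3, k_3) = 0x5A855D
s_5 = Round(s_4, k_4) = 0x55D052
s_6 = Round(s_5, k_5) = 0x052FC3
s_7 = Round(s_6, k_6) = 0xFC35B7
s_8 = Round(s_7, k_7) = 0x5B75BD

0x052FC3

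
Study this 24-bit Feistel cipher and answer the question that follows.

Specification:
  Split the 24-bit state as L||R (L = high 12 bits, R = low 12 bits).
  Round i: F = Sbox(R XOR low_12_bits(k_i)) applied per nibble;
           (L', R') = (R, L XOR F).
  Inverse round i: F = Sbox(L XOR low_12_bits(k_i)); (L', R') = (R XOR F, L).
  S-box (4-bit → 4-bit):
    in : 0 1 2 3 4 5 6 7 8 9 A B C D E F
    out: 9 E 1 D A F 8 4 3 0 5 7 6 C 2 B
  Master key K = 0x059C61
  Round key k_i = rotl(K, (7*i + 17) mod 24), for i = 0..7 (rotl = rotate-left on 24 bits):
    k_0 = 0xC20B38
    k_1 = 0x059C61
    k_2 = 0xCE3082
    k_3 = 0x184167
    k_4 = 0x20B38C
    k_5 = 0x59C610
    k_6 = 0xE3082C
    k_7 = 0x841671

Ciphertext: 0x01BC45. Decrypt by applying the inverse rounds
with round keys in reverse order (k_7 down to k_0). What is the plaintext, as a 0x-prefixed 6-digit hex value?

s_0 = ciphertext = 0x01BC45
s_1 = InvRound(s_0, k_7) = 0x4C001B
s_2 = InvRound(s_1, k_6) = 0x63D4C0
s_3 = InvRound(s_2, k_5) = 0xDDC63D
s_4 = InvRound(s_3, k_4) = 0x4C4DDC
s_5 = InvRound(s_4, k_3) = 0x2814C4
s_6 = InvRound(s_5, k_2) = 0x559281
s_7 = InvRound(s_6, k_1) = 0x252559
s_8 = InvRound(s_7, k_0) = 0x5DC252

0x5DC252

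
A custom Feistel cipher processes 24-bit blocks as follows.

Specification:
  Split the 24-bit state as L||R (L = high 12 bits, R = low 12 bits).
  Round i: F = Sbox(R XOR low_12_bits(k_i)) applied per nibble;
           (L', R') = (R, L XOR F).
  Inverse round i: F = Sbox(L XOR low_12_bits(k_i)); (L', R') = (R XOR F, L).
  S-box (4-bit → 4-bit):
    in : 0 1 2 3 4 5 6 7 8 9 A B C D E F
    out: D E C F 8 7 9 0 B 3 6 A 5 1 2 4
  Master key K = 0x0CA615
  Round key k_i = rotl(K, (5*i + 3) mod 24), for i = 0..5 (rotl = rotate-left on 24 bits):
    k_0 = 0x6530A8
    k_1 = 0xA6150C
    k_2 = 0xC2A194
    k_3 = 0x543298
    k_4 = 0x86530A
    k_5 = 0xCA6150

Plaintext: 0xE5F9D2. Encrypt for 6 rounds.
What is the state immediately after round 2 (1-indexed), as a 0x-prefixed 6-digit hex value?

s_0 = plaintext = 0xE5F9D2
s_1 = Round(s_0, k_0) = 0x9D2D59
s_2 = Round(s_1, k_1) = 0xD592A5
s_3 = Round(s_2, k_2) = 0x2A52A7
s_4 = Round(s_3, k_3) = 0x2A7F51
s_5 = Round(s_4, k_4) = 0xF517DD
s_6 = Round(s_5, k_5) = 0x7DD6E0

0xD592A5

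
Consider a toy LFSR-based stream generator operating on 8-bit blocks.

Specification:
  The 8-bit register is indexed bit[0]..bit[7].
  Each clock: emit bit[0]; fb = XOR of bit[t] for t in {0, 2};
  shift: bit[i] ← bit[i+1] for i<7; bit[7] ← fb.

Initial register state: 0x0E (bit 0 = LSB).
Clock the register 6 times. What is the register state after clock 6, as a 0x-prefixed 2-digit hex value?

0x34

reg_0 = 0x0E
clock 1: out=0, reg = 0x87
clock 2: out=1, reg = 0x43
clock 3: out=1, reg = 0xA1
clock 4: out=1, reg = 0xD0
clock 5: out=0, reg = 0x68
clock 6: out=0, reg = 0x34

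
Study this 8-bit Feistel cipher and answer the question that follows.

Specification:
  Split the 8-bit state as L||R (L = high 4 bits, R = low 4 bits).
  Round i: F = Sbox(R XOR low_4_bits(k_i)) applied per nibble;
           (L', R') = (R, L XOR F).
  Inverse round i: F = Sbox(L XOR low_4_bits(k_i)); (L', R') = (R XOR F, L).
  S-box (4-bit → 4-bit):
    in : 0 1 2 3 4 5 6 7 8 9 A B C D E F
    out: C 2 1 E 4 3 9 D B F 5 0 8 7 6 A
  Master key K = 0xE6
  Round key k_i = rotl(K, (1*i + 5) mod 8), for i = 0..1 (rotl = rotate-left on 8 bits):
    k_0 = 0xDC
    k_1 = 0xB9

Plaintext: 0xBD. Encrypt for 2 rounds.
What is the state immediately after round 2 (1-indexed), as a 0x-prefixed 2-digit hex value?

s_0 = plaintext = 0xBD
s_1 = Round(s_0, k_0) = 0xD9
s_2 = Round(s_1, k_1) = 0x91

0x91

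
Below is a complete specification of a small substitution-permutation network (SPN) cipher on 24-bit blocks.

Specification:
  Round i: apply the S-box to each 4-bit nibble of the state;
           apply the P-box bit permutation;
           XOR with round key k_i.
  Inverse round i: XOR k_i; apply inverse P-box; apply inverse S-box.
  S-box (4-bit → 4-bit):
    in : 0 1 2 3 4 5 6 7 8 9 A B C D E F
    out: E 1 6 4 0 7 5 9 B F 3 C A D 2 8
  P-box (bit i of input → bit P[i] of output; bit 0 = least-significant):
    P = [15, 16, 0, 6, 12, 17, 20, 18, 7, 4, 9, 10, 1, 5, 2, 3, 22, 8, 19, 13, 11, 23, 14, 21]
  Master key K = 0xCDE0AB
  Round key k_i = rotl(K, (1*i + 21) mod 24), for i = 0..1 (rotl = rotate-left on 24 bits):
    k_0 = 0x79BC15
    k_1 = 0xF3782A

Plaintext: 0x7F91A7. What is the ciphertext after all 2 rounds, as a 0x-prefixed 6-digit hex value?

s_0 = plaintext = 0x7F91A7
s_1 = Round(s_0, k_0) = 0x5B04FB
s_2 = Round(s_1, k_1) = 0x7F1047

0x7F1047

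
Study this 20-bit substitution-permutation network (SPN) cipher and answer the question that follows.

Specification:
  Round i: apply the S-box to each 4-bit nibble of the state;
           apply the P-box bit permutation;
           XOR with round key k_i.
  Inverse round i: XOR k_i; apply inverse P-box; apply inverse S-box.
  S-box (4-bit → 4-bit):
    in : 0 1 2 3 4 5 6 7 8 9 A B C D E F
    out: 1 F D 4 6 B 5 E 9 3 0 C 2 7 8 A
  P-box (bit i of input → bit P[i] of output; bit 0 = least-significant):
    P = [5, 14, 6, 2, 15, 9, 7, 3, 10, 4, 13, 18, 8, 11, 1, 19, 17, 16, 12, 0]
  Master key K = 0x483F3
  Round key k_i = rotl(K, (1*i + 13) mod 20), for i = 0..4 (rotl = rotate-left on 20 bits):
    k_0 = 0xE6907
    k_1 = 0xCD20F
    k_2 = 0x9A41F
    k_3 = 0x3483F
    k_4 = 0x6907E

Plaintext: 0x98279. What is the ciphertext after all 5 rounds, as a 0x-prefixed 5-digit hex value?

0x3B94C

s_0 = plaintext = 0x98279
s_1 = Round(s_0, k_0) = 0x10EAF
s_2 = Round(s_1, k_1) = 0xB830A
s_3 = Round(s_2, k_2) = 0x1151E
s_4 = Round(s_3, k_3) = 0xCD7A0
s_5 = Round(s_4, k_4) = 0x3B94C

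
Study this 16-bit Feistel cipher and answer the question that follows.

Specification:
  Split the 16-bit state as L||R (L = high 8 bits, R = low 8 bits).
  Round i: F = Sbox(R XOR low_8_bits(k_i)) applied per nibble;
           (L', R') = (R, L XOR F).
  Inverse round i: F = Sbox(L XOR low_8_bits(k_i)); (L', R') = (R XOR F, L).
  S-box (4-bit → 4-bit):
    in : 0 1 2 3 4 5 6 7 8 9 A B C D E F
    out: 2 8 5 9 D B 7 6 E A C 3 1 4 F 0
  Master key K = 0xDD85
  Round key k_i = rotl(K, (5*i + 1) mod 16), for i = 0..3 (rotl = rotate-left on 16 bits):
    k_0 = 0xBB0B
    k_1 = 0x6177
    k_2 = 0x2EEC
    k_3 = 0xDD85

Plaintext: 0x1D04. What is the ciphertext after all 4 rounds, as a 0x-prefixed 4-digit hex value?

0xA083

s_0 = plaintext = 0x1D04
s_1 = Round(s_0, k_0) = 0x043D
s_2 = Round(s_1, k_1) = 0x3DD8
s_3 = Round(s_2, k_2) = 0xD8A0
s_4 = Round(s_3, k_3) = 0xA083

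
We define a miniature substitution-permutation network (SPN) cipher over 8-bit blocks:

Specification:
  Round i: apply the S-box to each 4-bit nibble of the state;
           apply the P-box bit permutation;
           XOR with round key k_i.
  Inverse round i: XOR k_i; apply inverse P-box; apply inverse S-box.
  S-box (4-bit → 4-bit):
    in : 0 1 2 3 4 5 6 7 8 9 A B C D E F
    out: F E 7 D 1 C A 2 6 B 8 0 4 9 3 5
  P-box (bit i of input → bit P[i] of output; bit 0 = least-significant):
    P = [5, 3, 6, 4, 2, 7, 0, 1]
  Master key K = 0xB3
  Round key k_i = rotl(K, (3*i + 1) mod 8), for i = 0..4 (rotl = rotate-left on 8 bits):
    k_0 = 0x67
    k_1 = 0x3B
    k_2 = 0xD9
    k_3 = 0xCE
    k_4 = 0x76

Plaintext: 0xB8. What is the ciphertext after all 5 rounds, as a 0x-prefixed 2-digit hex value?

s_0 = plaintext = 0xB8
s_1 = Round(s_0, k_0) = 0x2F
s_2 = Round(s_1, k_1) = 0xDE
s_3 = Round(s_2, k_2) = 0xF7
s_4 = Round(s_3, k_3) = 0xC3
s_5 = Round(s_4, k_4) = 0x07

0x07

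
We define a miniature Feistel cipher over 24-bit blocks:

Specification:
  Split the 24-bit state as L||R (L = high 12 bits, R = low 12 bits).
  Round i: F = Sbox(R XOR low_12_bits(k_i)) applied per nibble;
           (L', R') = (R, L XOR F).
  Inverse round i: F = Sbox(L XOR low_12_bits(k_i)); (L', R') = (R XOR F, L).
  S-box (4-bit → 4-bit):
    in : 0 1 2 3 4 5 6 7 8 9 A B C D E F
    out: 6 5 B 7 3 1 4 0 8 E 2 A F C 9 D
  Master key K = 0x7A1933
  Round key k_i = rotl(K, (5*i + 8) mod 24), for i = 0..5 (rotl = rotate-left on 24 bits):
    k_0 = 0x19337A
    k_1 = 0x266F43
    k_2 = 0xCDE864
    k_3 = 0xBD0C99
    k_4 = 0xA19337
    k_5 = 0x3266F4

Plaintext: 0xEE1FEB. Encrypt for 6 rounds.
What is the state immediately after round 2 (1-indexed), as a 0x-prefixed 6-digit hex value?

s_0 = plaintext = 0xEE1FEB
s_1 = Round(s_0, k_0) = 0xFEB104
s_2 = Round(s_1, k_1) = 0x1046DB
s_3 = Round(s_2, k_2) = 0x6DB8A9
s_4 = Round(s_3, k_3) = 0x8A95AD
s_5 = Round(s_4, k_4) = 0x5ADC4B
s_6 = Round(s_5, k_5) = 0xC4B700

0x1046DB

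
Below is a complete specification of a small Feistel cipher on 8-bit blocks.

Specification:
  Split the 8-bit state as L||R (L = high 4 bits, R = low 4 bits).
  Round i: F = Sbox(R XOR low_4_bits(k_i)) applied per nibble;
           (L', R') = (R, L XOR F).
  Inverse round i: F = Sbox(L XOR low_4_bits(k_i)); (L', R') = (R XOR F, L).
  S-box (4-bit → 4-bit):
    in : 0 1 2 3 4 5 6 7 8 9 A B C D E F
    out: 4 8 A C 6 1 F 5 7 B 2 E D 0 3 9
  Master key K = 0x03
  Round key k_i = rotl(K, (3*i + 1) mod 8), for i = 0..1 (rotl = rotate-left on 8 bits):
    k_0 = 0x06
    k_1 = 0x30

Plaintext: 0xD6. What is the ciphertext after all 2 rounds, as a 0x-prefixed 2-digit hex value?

s_0 = plaintext = 0xD6
s_1 = Round(s_0, k_0) = 0x69
s_2 = Round(s_1, k_1) = 0x9D

0x9D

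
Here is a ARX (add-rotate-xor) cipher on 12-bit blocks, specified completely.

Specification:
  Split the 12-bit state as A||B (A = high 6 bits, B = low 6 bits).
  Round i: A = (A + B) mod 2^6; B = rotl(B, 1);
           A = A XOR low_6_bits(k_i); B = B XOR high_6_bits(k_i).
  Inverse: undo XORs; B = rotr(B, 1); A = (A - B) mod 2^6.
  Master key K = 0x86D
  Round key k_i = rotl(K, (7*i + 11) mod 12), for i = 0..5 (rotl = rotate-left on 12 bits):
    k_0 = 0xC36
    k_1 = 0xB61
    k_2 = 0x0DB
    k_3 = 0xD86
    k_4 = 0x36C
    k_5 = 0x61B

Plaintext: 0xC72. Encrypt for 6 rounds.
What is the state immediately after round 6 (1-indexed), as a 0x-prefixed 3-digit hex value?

s_0 = plaintext = 0xC72
s_1 = Round(s_0, k_0) = 0x555
s_2 = Round(s_1, k_1) = 0x2C7
s_3 = Round(s_2, k_2) = 0x24D
s_4 = Round(s_3, k_3) = 0x42C
s_5 = Round(s_4, k_4) = 0x414
s_6 = Round(s_5, k_5) = 0xFF0

0xFF0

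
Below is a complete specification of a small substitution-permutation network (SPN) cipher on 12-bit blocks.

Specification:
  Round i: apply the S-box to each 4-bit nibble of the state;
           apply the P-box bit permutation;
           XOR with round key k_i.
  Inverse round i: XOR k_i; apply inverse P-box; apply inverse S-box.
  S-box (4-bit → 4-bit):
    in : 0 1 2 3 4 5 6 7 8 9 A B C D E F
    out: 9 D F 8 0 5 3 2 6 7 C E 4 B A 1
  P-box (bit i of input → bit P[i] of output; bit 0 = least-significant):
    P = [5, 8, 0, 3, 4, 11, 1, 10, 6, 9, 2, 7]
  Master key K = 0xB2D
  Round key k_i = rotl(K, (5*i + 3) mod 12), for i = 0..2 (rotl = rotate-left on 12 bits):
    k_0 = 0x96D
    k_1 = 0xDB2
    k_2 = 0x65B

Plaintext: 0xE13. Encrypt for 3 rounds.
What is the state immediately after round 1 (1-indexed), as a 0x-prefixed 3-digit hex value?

s_0 = plaintext = 0xE13
s_1 = Round(s_0, k_0) = 0xFF7
s_2 = Round(s_1, k_1) = 0xCE2
s_3 = Round(s_2, k_2) = 0xB76

0xFF7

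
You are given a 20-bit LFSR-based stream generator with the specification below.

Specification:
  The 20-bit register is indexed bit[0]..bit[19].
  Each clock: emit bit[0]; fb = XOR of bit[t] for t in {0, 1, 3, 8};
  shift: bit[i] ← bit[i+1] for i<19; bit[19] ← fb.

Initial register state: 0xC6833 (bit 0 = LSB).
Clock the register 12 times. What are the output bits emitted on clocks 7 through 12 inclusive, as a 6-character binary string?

reg_0 = 0xC6833
clock 1: out=1, reg = 0x63419
clock 2: out=1, reg = 0x31A0C
clock 3: out=0, reg = 0x98D06
clock 4: out=0, reg = 0x4C683
clock 5: out=1, reg = 0x26341
clock 6: out=1, reg = 0x131A0
clock 7: out=0, reg = 0x898D0
clock 8: out=0, reg = 0x44C68
clock 9: out=0, reg = 0xA2634
clock 10: out=0, reg = 0x5131A
clock 11: out=0, reg = 0xA898D
clock 12: out=1, reg = 0xD44C6

000001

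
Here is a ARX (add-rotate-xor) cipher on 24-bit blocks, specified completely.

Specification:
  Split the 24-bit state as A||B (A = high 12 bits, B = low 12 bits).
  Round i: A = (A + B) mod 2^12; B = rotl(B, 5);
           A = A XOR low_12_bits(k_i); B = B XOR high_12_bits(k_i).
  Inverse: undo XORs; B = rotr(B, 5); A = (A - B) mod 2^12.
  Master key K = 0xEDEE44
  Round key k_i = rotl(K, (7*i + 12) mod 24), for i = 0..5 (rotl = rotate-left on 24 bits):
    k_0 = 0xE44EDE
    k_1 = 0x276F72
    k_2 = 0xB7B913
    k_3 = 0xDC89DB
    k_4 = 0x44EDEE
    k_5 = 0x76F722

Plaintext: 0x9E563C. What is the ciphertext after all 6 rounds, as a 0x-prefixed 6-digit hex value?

s_0 = plaintext = 0x9E563C
s_1 = Round(s_0, k_0) = 0xEFF9C8
s_2 = Round(s_1, k_1) = 0x7B5B65
s_3 = Round(s_2, k_2) = 0xA097CD
s_4 = Round(s_3, k_3) = 0x80D467
s_5 = Round(s_4, k_4) = 0x19A8A6
s_6 = Round(s_5, k_5) = 0xD623BE

0xD623BE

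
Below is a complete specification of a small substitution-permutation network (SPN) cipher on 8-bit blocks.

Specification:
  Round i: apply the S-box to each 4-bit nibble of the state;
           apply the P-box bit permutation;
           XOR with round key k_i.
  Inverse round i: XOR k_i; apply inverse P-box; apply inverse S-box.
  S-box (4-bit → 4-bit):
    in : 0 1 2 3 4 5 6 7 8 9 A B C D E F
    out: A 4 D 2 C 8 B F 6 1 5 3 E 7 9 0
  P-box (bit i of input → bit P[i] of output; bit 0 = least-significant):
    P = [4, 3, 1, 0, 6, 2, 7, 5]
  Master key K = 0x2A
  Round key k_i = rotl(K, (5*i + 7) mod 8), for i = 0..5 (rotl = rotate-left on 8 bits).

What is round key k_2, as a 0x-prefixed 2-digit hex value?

K = 0x2A
k_0 = rotl(K, (5*0+7) mod 8) = rotl(K, 7) = 0x15
k_1 = rotl(K, (5*1+7) mod 8) = rotl(K, 4) = 0xA2
k_2 = rotl(K, (5*2+7) mod 8) = rotl(K, 1) = 0x54

0x54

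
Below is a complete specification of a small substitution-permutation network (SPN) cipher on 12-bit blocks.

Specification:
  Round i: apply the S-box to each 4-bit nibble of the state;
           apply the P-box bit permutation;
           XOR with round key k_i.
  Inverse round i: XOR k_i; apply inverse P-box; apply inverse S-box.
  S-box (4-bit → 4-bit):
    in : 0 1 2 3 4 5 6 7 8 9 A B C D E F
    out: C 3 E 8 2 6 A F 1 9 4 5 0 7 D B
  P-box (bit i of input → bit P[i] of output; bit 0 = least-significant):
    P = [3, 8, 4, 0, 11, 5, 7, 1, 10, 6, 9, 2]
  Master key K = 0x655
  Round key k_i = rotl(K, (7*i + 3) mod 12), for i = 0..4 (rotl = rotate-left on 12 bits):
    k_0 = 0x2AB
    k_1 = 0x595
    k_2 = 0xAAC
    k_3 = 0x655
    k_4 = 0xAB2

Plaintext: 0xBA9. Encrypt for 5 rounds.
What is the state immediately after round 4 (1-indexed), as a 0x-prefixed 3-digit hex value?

s_0 = plaintext = 0xBA9
s_1 = Round(s_0, k_0) = 0x422
s_2 = Round(s_1, k_1) = 0x466
s_3 = Round(s_2, k_2) = 0xBCF
s_4 = Round(s_3, k_3) = 0x15C
s_5 = Round(s_4, k_4) = 0xE52

0x15C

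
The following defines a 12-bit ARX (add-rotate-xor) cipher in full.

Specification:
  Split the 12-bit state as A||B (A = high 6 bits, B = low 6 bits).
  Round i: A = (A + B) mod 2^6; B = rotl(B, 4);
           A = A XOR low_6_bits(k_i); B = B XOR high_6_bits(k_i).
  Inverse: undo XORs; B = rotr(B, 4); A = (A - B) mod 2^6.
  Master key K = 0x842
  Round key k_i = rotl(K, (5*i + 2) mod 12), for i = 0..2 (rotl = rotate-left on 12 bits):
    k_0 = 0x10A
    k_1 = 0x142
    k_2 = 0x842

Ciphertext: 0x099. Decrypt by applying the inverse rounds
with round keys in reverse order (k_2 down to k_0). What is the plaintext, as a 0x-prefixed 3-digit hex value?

s_0 = ciphertext = 0x099
s_1 = InvRound(s_0, k_2) = 0x763
s_2 = InvRound(s_1, k_1) = 0x15A
s_3 = InvRound(s_2, k_0) = 0x5B9

0x5B9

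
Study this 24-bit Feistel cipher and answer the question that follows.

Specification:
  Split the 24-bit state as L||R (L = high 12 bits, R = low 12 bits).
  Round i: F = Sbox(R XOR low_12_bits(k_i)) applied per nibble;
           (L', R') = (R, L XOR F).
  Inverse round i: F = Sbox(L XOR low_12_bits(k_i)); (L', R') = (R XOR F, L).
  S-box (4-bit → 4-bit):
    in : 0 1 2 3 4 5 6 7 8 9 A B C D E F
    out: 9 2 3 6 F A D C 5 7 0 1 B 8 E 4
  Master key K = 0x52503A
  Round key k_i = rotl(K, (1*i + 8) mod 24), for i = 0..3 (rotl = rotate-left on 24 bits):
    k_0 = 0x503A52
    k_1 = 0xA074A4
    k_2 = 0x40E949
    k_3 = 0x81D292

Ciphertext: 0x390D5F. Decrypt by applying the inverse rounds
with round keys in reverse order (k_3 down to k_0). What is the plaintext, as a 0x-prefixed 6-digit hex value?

s_0 = ciphertext = 0x390D5F
s_1 = InvRound(s_0, k_3) = 0xFCC390
s_2 = InvRound(s_1, k_2) = 0xECAFCC
s_3 = InvRound(s_2, k_1) = 0xF12ECA
s_4 = InvRound(s_3, k_0) = 0x433F12

0x433F12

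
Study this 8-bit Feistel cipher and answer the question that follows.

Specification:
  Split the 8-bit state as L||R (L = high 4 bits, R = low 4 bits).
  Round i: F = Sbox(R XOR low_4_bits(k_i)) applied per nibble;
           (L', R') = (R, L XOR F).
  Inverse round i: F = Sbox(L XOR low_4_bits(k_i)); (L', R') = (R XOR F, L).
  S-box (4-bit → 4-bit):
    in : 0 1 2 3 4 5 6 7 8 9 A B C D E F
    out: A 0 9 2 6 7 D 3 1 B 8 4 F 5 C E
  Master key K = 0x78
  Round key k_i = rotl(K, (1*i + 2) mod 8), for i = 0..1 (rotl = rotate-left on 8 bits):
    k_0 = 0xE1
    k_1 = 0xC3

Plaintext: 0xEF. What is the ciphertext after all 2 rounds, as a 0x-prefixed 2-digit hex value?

0x2F

s_0 = plaintext = 0xEF
s_1 = Round(s_0, k_0) = 0xF2
s_2 = Round(s_1, k_1) = 0x2F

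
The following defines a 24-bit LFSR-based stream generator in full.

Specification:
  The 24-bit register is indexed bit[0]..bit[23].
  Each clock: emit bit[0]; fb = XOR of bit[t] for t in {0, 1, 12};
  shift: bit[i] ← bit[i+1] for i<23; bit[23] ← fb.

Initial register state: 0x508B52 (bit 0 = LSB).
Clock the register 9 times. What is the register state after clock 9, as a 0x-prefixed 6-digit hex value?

reg_0 = 0x508B52
clock 1: out=0, reg = 0xA845A9
clock 2: out=1, reg = 0xD422D4
clock 3: out=0, reg = 0x6A116A
clock 4: out=0, reg = 0x3508B5
clock 5: out=1, reg = 0x9A845A
clock 6: out=0, reg = 0xCD422D
clock 7: out=1, reg = 0xE6A116
clock 8: out=0, reg = 0xF3508B
clock 9: out=1, reg = 0xF9A845

0xF9A845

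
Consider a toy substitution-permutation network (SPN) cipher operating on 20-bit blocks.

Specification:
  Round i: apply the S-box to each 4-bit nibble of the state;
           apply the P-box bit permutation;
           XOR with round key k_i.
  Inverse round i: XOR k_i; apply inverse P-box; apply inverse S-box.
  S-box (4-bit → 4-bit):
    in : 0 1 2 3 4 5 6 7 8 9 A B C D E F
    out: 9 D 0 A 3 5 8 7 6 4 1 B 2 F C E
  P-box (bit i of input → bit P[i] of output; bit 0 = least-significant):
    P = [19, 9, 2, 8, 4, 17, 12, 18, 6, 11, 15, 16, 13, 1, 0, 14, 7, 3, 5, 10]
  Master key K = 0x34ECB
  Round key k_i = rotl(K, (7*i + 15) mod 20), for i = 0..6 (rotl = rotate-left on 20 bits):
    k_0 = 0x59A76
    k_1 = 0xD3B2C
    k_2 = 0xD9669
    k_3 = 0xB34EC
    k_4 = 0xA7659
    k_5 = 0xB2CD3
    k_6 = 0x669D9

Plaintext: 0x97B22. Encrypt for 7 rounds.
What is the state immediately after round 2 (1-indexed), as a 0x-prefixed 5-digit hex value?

s_0 = plaintext = 0x97B22
s_1 = Round(s_0, k_0) = 0x4B215
s_2 = Round(s_1, k_1) = 0x14BB2
s_3 = Round(s_2, k_2) = 0xABA9B
s_4 = Round(s_3, k_3) = 0x3472E
s_5 = Round(s_4, k_4) = 0xADB17
s_6 = Round(s_5, k_5) = 0x65604
s_7 = Round(s_6, k_6) = 0xB4FC8

0x14BB2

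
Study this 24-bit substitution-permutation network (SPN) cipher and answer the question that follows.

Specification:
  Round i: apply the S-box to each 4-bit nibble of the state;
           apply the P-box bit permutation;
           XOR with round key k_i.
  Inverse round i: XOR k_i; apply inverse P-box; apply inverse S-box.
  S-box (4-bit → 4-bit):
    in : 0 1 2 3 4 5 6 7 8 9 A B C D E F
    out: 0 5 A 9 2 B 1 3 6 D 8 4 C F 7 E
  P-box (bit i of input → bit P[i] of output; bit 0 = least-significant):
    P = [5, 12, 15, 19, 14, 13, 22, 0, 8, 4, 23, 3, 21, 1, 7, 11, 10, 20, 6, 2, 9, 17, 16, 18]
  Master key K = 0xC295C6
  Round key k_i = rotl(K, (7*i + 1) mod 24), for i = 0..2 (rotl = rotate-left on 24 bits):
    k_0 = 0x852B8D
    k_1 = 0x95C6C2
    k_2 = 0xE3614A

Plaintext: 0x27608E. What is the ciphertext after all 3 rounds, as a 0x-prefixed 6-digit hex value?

0xCF9B44

s_0 = plaintext = 0x27608E
s_1 = Round(s_0, k_0) = 0xF39FAD
s_2 = Round(s_1, k_1) = 0x3A5A7F
s_3 = Round(s_2, k_2) = 0xCF9B44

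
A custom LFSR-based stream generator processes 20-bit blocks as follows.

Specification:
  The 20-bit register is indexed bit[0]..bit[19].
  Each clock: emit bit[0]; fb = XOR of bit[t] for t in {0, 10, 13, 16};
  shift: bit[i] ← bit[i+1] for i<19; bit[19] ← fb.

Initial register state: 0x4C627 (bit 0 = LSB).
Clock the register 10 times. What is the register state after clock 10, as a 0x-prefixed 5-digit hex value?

reg_0 = 0x4C627
clock 1: out=1, reg = 0x26313
clock 2: out=1, reg = 0x13189
clock 3: out=1, reg = 0x898C4
clock 4: out=0, reg = 0x44C62
clock 5: out=0, reg = 0xA2631
clock 6: out=1, reg = 0xD1318
clock 7: out=0, reg = 0xE898C
clock 8: out=0, reg = 0x744C6
clock 9: out=0, reg = 0x3A263
clock 10: out=1, reg = 0x9D131

0x9D131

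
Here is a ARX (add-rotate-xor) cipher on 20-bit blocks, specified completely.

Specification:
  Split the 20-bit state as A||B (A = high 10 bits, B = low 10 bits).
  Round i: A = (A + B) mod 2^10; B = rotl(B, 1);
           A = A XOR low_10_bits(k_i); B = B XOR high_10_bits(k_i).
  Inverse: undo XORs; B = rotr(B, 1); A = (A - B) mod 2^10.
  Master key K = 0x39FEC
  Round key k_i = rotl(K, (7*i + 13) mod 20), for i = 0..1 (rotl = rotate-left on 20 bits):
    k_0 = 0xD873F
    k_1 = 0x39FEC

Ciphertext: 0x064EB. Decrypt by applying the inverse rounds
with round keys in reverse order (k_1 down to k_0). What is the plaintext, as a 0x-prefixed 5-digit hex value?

0x477B3

s_0 = ciphertext = 0x064EB
s_1 = InvRound(s_0, k_1) = 0xFBC06
s_2 = InvRound(s_1, k_0) = 0x477B3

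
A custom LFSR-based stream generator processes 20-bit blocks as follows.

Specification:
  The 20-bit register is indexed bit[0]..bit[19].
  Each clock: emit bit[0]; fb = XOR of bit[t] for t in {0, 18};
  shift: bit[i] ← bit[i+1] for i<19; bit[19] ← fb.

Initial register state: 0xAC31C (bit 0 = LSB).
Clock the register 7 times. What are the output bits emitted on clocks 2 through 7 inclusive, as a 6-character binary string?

reg_0 = 0xAC31C
clock 1: out=0, reg = 0x5618E
clock 2: out=0, reg = 0xAB0C7
clock 3: out=1, reg = 0xD5863
clock 4: out=1, reg = 0x6AC31
clock 5: out=1, reg = 0x35618
clock 6: out=0, reg = 0x1AB0C
clock 7: out=0, reg = 0x0D586

011100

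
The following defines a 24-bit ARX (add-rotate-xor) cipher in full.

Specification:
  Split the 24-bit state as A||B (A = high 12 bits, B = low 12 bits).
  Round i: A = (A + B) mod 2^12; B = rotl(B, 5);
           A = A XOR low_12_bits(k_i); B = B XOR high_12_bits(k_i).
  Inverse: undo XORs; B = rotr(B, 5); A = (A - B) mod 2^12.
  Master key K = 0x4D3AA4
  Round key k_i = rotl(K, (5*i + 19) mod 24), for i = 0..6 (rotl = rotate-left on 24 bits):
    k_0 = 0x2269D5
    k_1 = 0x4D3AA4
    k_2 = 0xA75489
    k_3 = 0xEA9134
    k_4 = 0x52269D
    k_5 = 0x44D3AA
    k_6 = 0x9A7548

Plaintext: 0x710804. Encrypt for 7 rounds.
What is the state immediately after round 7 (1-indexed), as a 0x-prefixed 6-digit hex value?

s_0 = plaintext = 0x710804
s_1 = Round(s_0, k_0) = 0x6C12B6
s_2 = Round(s_1, k_1) = 0x3D3216
s_3 = Round(s_2, k_2) = 0x1608B1
s_4 = Round(s_3, k_3) = 0xB25898
s_5 = Round(s_4, k_4) = 0x520633
s_6 = Round(s_5, k_5) = 0x8F9221
s_7 = Round(s_6, k_6) = 0xE52D83

0xE52D83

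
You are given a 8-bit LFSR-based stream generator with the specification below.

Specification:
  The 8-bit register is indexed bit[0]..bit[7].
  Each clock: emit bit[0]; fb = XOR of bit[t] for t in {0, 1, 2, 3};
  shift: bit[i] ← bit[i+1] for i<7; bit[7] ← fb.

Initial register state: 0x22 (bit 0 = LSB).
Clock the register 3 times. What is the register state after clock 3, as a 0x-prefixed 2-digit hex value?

reg_0 = 0x22
clock 1: out=0, reg = 0x91
clock 2: out=1, reg = 0xC8
clock 3: out=0, reg = 0xE4

0xE4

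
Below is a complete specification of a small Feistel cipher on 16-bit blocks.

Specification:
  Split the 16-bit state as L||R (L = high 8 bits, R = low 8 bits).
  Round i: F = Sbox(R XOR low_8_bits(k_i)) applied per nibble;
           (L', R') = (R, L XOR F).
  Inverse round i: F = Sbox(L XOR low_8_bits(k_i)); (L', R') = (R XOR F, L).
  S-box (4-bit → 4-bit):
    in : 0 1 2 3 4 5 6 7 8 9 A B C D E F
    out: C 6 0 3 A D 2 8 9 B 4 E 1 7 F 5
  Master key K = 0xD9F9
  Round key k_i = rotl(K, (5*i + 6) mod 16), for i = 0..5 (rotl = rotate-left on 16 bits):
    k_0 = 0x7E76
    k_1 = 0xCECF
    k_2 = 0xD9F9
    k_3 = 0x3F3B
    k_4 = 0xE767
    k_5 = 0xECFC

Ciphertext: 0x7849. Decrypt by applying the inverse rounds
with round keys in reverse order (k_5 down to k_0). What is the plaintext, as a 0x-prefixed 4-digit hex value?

0x9816

s_0 = ciphertext = 0x7849
s_1 = InvRound(s_0, k_5) = 0xD378
s_2 = InvRound(s_1, k_4) = 0x92D3
s_3 = InvRound(s_2, k_3) = 0x9892
s_4 = InvRound(s_3, k_2) = 0xB498
s_5 = InvRound(s_4, k_1) = 0x16B4
s_6 = InvRound(s_5, k_0) = 0x9816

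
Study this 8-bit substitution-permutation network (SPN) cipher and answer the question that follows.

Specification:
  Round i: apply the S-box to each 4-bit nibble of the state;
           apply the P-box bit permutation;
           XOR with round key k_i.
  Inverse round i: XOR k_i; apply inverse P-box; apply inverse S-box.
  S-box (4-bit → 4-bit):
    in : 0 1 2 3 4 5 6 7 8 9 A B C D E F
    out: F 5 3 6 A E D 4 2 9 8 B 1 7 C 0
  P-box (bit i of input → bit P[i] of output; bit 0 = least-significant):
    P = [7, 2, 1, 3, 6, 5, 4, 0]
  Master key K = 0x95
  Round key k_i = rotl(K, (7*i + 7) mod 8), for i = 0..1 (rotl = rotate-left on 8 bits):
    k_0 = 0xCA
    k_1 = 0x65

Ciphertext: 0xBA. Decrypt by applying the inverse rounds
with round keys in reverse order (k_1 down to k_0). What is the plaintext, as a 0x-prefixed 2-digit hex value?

s_0 = ciphertext = 0xBA
s_1 = InvRound(s_0, k_1) = 0x60
s_2 = InvRound(s_1, k_0) = 0x86

0x86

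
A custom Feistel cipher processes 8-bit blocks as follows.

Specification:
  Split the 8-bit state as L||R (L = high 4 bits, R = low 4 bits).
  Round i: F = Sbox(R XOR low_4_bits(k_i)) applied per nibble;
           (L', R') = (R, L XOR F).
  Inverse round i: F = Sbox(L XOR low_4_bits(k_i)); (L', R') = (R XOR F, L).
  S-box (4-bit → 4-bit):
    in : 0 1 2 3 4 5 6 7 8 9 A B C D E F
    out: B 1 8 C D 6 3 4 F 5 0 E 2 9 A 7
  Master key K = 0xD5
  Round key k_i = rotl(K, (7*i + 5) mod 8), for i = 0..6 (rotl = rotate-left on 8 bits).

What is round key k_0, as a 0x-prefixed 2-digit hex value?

K = 0xD5
k_0 = rotl(K, (7*0+5) mod 8) = rotl(K, 5) = 0xBA

0xBA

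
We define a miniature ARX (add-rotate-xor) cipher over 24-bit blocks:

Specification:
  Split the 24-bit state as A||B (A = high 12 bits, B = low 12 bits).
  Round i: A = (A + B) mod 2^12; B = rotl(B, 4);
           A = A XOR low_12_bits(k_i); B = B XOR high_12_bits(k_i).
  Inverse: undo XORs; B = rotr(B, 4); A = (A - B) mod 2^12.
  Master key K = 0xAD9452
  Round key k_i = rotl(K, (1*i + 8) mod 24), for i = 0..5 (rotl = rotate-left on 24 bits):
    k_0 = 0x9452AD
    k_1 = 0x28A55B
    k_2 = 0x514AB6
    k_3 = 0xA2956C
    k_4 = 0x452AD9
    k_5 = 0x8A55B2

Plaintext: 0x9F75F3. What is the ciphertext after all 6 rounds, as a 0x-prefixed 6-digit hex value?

s_0 = plaintext = 0x9F75F3
s_1 = Round(s_0, k_0) = 0xD47670
s_2 = Round(s_1, k_1) = 0x6EC58C
s_3 = Round(s_2, k_2) = 0x6CEDD1
s_4 = Round(s_3, k_3) = 0x1F3734
s_5 = Round(s_4, k_4) = 0x3FE715
s_6 = Round(s_5, k_5) = 0xEA19F2

0xEA19F2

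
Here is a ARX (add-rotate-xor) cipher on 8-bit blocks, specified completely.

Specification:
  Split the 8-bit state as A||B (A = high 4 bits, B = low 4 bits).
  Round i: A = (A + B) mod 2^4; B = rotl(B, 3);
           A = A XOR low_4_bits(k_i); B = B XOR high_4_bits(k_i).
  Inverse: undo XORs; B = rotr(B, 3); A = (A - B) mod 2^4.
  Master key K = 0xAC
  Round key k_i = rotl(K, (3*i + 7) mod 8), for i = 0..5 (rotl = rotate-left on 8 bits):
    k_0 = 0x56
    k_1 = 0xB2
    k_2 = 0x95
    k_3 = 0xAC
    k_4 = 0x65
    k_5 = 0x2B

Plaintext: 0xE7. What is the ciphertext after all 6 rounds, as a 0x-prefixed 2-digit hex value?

s_0 = plaintext = 0xE7
s_1 = Round(s_0, k_0) = 0x3E
s_2 = Round(s_1, k_1) = 0x3C
s_3 = Round(s_2, k_2) = 0xAF
s_4 = Round(s_3, k_3) = 0x55
s_5 = Round(s_4, k_4) = 0xFC
s_6 = Round(s_5, k_5) = 0x04

0x04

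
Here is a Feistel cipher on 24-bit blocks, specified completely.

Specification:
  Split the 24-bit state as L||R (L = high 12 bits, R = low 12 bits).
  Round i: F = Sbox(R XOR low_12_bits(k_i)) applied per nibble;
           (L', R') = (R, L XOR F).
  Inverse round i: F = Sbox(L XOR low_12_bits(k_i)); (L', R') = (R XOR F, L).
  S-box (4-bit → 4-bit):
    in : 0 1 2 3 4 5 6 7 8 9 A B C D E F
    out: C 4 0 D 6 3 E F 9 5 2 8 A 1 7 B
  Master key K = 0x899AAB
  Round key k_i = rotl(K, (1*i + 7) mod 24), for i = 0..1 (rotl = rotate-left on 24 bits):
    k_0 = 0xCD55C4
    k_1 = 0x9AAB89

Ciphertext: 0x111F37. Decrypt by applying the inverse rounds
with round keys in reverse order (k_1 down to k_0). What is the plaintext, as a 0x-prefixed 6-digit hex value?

0x833D6E

s_0 = ciphertext = 0x111F37
s_1 = InvRound(s_0, k_1) = 0xD6E111
s_2 = InvRound(s_1, k_0) = 0x833D6E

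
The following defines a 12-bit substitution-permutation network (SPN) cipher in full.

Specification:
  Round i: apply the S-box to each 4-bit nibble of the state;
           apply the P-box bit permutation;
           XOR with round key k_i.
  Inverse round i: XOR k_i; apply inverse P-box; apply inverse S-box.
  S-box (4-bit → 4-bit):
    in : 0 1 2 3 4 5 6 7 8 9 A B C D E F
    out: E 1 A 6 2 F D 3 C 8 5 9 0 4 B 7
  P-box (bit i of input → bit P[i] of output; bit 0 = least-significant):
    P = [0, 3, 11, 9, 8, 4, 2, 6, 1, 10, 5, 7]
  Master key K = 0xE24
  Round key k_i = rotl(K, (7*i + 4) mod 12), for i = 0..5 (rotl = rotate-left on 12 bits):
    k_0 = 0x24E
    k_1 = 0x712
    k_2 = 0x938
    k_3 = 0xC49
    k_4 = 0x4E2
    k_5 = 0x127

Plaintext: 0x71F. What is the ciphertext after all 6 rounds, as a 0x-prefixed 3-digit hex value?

0x4A2

s_0 = plaintext = 0x71F
s_1 = Round(s_0, k_0) = 0xF45
s_2 = Round(s_1, k_1) = 0x929
s_3 = Round(s_2, k_2) = 0xBE8
s_4 = Round(s_3, k_3) = 0x79B
s_5 = Round(s_4, k_4) = 0x2A1
s_6 = Round(s_5, k_5) = 0x4A2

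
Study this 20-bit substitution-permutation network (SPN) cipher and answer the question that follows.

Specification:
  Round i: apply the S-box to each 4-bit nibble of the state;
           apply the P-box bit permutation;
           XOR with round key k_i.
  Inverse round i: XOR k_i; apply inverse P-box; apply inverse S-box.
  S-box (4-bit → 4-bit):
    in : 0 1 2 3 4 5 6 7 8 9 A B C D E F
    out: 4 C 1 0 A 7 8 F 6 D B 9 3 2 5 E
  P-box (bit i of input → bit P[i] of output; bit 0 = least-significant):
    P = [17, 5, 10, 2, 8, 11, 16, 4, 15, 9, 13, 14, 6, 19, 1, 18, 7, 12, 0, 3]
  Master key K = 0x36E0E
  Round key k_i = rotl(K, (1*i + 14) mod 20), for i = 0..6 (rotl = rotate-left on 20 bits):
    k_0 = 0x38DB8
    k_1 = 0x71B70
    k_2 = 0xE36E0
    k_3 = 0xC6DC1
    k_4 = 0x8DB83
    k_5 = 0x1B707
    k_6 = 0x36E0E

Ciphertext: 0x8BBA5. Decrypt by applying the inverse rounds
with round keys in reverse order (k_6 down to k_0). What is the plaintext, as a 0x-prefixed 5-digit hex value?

s_0 = ciphertext = 0x8BBA5
s_1 = InvRound(s_0, k_6) = 0x78BE5
s_2 = InvRound(s_1, k_5) = 0xC90D5
s_3 = InvRound(s_2, k_4) = 0x394A6
s_4 = InvRound(s_3, k_3) = 0x8795A
s_5 = InvRound(s_4, k_2) = 0xB14A5
s_6 = InvRound(s_5, k_1) = 0xEADA1
s_7 = InvRound(s_6, k_0) = 0x14013

0x14013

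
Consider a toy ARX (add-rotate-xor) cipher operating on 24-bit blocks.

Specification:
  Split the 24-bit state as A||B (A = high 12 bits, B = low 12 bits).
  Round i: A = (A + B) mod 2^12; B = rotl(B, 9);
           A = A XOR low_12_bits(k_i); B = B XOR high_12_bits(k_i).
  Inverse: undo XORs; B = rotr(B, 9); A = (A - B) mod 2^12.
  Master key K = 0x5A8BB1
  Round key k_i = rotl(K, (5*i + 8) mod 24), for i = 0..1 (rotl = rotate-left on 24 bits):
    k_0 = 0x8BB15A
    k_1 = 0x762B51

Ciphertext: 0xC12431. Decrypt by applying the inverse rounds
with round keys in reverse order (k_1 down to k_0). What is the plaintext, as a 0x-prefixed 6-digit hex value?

0xCDF111

s_0 = ciphertext = 0xC12431
s_1 = InvRound(s_0, k_1) = 0xCAAA99
s_2 = InvRound(s_1, k_0) = 0xCDF111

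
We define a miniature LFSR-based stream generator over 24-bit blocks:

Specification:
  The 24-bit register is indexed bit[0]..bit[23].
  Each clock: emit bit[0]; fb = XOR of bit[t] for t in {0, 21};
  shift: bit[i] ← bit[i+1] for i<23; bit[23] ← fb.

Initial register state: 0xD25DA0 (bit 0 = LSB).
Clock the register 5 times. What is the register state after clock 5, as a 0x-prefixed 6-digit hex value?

0xB692ED

reg_0 = 0xD25DA0
clock 1: out=0, reg = 0x692ED0
clock 2: out=0, reg = 0xB49768
clock 3: out=0, reg = 0xDA4BB4
clock 4: out=0, reg = 0x6D25DA
clock 5: out=0, reg = 0xB692ED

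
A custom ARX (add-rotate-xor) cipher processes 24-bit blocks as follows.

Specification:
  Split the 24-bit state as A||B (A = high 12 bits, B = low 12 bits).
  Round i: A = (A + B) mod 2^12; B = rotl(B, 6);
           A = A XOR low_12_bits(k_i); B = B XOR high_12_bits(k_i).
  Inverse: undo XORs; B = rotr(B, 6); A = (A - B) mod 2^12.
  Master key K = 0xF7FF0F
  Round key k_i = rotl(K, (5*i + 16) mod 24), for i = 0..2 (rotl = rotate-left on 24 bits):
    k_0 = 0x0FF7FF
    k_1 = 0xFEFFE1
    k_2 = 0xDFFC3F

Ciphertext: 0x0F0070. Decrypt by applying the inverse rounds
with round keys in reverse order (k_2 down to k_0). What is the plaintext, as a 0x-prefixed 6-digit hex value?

s_0 = ciphertext = 0x0F0070
s_1 = InvRound(s_0, k_2) = 0x8D93F6
s_2 = InvRound(s_1, k_1) = 0x0C8670
s_3 = InvRound(s_2, k_0) = 0x35D3DA

0x35D3DA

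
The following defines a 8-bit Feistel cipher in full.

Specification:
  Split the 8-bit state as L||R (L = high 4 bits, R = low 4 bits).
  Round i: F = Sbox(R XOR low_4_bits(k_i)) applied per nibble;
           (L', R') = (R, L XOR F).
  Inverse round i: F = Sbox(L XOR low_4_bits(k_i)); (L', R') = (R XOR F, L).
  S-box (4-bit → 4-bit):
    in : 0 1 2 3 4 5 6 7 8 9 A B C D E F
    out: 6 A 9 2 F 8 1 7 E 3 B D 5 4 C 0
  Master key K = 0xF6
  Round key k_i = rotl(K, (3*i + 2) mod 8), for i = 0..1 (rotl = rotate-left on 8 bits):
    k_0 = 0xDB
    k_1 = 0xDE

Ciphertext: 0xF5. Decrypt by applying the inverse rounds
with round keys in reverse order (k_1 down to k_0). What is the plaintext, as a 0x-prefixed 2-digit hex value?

s_0 = ciphertext = 0xF5
s_1 = InvRound(s_0, k_1) = 0xFF
s_2 = InvRound(s_1, k_0) = 0x0F

0x0F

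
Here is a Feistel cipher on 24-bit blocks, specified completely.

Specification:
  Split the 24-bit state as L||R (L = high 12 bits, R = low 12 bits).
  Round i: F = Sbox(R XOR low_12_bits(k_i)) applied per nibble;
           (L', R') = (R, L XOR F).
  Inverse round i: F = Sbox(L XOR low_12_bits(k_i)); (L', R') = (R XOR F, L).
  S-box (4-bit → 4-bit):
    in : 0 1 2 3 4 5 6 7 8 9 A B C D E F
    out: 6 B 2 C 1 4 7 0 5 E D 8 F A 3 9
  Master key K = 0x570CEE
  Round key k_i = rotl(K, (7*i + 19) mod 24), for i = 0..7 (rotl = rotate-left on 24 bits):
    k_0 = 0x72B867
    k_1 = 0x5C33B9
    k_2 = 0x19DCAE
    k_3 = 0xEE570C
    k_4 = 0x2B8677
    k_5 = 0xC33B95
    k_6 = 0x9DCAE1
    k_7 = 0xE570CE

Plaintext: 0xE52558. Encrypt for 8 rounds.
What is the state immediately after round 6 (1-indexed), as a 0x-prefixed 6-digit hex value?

0x4C76FF

s_0 = plaintext = 0xE52558
s_1 = Round(s_0, k_0) = 0x55849B
s_2 = Round(s_1, k_1) = 0x49B57A
s_3 = Round(s_2, k_2) = 0x57AA3A
s_4 = Round(s_3, k_3) = 0xA3AFBD
s_5 = Round(s_4, k_4) = 0xFBD4C7
s_6 = Round(s_5, k_5) = 0x4C76FF
s_7 = Round(s_6, k_6) = 0x6FFB74
s_8 = Round(s_7, k_7) = 0xB74E72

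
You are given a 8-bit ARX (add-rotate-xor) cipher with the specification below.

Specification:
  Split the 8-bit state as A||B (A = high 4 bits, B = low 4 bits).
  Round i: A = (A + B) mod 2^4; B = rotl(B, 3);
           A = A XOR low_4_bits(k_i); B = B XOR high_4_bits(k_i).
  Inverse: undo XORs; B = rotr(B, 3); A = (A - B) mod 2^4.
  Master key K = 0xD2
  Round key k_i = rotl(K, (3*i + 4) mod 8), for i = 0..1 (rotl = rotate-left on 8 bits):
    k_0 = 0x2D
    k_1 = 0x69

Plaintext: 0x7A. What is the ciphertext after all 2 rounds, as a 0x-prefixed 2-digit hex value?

s_0 = plaintext = 0x7A
s_1 = Round(s_0, k_0) = 0xC7
s_2 = Round(s_1, k_1) = 0xAD

0xAD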